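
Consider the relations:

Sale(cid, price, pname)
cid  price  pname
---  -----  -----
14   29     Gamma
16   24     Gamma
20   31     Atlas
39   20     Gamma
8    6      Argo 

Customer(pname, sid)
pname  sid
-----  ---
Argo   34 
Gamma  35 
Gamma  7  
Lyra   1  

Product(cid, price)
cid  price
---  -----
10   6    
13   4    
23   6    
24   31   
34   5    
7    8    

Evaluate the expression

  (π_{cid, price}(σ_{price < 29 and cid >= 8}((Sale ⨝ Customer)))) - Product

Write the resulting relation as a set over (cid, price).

{(16, 24), (39, 20), (8, 6)}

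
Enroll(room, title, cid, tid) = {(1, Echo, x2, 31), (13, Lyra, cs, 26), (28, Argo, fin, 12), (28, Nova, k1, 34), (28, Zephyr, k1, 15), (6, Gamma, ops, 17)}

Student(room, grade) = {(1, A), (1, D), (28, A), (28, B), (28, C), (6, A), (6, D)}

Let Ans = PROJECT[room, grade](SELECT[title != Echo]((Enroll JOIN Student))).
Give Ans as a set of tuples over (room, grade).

Natural join on room: {(1, Echo, x2, 31, A), (1, Echo, x2, 31, D), (28, Argo, fin, 12, A), (28, Argo, fin, 12, B), (28, Argo, fin, 12, C), (28, Nova, k1, 34, A), (28, Nova, k1, 34, B), (28, Nova, k1, 34, C), (28, Zephyr, k1, 15, A), (28, Zephyr, k1, 15, B), (28, Zephyr, k1, 15, C), (6, Gamma, ops, 17, A), (6, Gamma, ops, 17, D)}
Apply σ_{title != Echo}; surviving tuples: {(28, Argo, fin, 12, A), (28, Argo, fin, 12, B), (28, Argo, fin, 12, C), (28, Nova, k1, 34, A), (28, Nova, k1, 34, B), (28, Nova, k1, 34, C), (28, Zephyr, k1, 15, A), (28, Zephyr, k1, 15, B), (28, Zephyr, k1, 15, C), (6, Gamma, ops, 17, A), (6, Gamma, ops, 17, D)}
Projecting to room, grade (6 duplicate(s) eliminated): {(28, A), (28, B), (28, C), (6, A), (6, D)}

{(28, A), (28, B), (28, C), (6, A), (6, D)}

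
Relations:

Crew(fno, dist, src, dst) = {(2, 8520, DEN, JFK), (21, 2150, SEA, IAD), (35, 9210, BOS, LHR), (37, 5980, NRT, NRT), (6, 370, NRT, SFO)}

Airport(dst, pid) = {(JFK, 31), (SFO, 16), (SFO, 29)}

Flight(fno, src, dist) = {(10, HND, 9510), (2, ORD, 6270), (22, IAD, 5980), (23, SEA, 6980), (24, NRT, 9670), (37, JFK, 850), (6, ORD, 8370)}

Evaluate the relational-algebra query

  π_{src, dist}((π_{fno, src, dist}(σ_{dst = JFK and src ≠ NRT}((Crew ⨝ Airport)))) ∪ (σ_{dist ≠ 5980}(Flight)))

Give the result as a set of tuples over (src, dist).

{(DEN, 8520), (HND, 9510), (JFK, 850), (NRT, 9670), (ORD, 6270), (ORD, 8370), (SEA, 6980)}

Natural join on dst: {(2, 8520, DEN, JFK, 31), (6, 370, NRT, SFO, 16), (6, 370, NRT, SFO, 29)}
Selection dst = JFK and src ≠ NRT: {(2, 8520, DEN, JFK, 31)}
π[fno, src, dist]: project onto (fno, src, dist) → {(2, DEN, 8520)}
Selection dist ≠ 5980: {(10, HND, 9510), (2, ORD, 6270), (23, SEA, 6980), (24, NRT, 9670), (37, JFK, 850), (6, ORD, 8370)}
Set union of the two operands is {(10, HND, 9510), (2, DEN, 8520), (2, ORD, 6270), (23, SEA, 6980), (24, NRT, 9670), (37, JFK, 850), (6, ORD, 8370)}.
π[src, dist]: project onto (src, dist) → {(DEN, 8520), (HND, 9510), (JFK, 850), (NRT, 9670), (ORD, 6270), (ORD, 8370), (SEA, 6980)}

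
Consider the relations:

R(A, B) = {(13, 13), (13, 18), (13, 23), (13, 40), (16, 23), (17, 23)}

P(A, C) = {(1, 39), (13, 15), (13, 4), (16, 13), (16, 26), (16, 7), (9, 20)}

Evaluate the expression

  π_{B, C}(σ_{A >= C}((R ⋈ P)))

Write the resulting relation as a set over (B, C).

{(13, 4), (18, 4), (23, 13), (23, 4), (23, 7), (40, 4)}

Natural join on A: {(13, 13, 15), (13, 13, 4), (13, 18, 15), (13, 18, 4), (13, 23, 15), (13, 23, 4), (13, 40, 15), (13, 40, 4), (16, 23, 13), (16, 23, 26), (16, 23, 7)}
Selection A >= C: {(13, 13, 4), (13, 18, 4), (13, 23, 4), (13, 40, 4), (16, 23, 13), (16, 23, 7)}
Projecting to B, C: {(13, 4), (18, 4), (23, 13), (23, 4), (23, 7), (40, 4)}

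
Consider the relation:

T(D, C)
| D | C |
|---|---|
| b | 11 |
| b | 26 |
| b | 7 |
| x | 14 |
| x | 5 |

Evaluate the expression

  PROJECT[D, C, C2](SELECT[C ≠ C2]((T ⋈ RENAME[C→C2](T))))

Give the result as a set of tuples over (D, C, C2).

{(b, 11, 26), (b, 11, 7), (b, 26, 11), (b, 26, 7), (b, 7, 11), (b, 7, 26), (x, 14, 5), (x, 5, 14)}

ρ[C→C2]: schema becomes (D, C2); tuples unchanged.
Natural join on D: {(b, 11, 11), (b, 11, 26), (b, 11, 7), (b, 26, 11), (b, 26, 26), (b, 26, 7), (b, 7, 11), (b, 7, 26), (b, 7, 7), (x, 14, 14), (x, 14, 5), (x, 5, 14), (x, 5, 5)}
Apply σ_{C ≠ C2}; surviving tuples: {(b, 11, 26), (b, 11, 7), (b, 26, 11), (b, 26, 7), (b, 7, 11), (b, 7, 26), (x, 14, 5), (x, 5, 14)}
π_{D, C, C2} gives {(b, 11, 26), (b, 11, 7), (b, 26, 11), (b, 26, 7), (b, 7, 11), (b, 7, 26), (x, 14, 5), (x, 5, 14)}.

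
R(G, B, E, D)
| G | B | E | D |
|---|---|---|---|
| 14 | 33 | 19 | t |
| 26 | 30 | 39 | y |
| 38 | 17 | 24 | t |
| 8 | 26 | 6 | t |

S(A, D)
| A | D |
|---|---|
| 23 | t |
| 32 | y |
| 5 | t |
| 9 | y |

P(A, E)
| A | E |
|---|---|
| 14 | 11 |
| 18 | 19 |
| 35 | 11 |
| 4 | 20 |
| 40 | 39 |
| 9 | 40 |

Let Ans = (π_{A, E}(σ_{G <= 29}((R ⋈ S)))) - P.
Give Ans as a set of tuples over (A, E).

R ⋈ S (natural join on D): {(14, 33, 19, t, 23), (14, 33, 19, t, 5), (26, 30, 39, y, 32), (26, 30, 39, y, 9), (38, 17, 24, t, 23), (38, 17, 24, t, 5), (8, 26, 6, t, 23), (8, 26, 6, t, 5)}
Selection G <= 29: {(14, 33, 19, t, 23), (14, 33, 19, t, 5), (26, 30, 39, y, 32), (26, 30, 39, y, 9), (8, 26, 6, t, 23), (8, 26, 6, t, 5)}
Keep only column(s) A, E: {(23, 19), (23, 6), (32, 39), (5, 19), (5, 6), (9, 39)}
Taking the difference: {(23, 19), (23, 6), (32, 39), (5, 19), (5, 6), (9, 39)}

{(23, 19), (23, 6), (32, 39), (5, 19), (5, 6), (9, 39)}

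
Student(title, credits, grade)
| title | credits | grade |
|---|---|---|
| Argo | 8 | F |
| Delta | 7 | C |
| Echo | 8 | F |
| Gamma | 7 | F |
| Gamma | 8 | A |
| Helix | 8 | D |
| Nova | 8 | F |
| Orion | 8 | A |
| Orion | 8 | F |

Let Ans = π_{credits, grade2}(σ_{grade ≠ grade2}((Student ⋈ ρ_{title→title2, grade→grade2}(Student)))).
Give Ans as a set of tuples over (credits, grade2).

{(7, C), (7, F), (8, A), (8, D), (8, F)}

ρ[title→title2, grade→grade2]: schema becomes (title2, credits, grade2); tuples unchanged.
Joining Student and ρ_{title→title2, grade→grade2}(Student) on credits yields {(Argo, 8, F, Argo, F), (Argo, 8, F, Echo, F), (Argo, 8, F, Gamma, A), (Argo, 8, F, Helix, D), (Argo, 8, F, Nova, F), (Argo, 8, F, Orion, A), (Argo, 8, F, Orion, F), (Delta, 7, C, Delta, C), (Delta, 7, C, Gamma, F), (Echo, 8, F, Argo, F), (Echo, 8, F, Echo, F), (Echo, 8, F, Gamma, A), (Echo, 8, F, Helix, D), (Echo, 8, F, Nova, F), (Echo, 8, F, Orion, A), (Echo, 8, F, Orion, F), (Gamma, 7, F, Delta, C), (Gamma, 7, F, Gamma, F), (Gamma, 8, A, Argo, F), (Gamma, 8, A, Echo, F), (Gamma, 8, A, Gamma, A), (Gamma, 8, A, Helix, D), (Gamma, 8, A, Nova, F), (Gamma, 8, A, Orion, A), (Gamma, 8, A, Orion, F), (Helix, 8, D, Argo, F), (Helix, 8, D, Echo, F), (Helix, 8, D, Gamma, A), (Helix, 8, D, Helix, D), (Helix, 8, D, Nova, F), (Helix, 8, D, Orion, A), (Helix, 8, D, Orion, F), (Nova, 8, F, Argo, F), (Nova, 8, F, Echo, F), (Nova, 8, F, Gamma, A), (Nova, 8, F, Helix, D), (Nova, 8, F, Nova, F), (Nova, 8, F, Orion, A), (Nova, 8, F, Orion, F), (Orion, 8, A, Argo, F), (Orion, 8, A, Echo, F), (Orion, 8, A, Gamma, A), (Orion, 8, A, Helix, D), (Orion, 8, A, Nova, F), (Orion, 8, A, Orion, A), (Orion, 8, A, Orion, F), (Orion, 8, F, Argo, F), (Orion, 8, F, Echo, F), (Orion, 8, F, Gamma, A), (Orion, 8, F, Helix, D), (Orion, 8, F, Nova, F), (Orion, 8, F, Orion, A), (Orion, 8, F, Orion, F)}.
σ[grade ≠ grade2]: keep tuples satisfying grade ≠ grade2 → {(Argo, 8, F, Gamma, A), (Argo, 8, F, Helix, D), (Argo, 8, F, Orion, A), (Delta, 7, C, Gamma, F), (Echo, 8, F, Gamma, A), (Echo, 8, F, Helix, D), (Echo, 8, F, Orion, A), (Gamma, 7, F, Delta, C), (Gamma, 8, A, Argo, F), (Gamma, 8, A, Echo, F), (Gamma, 8, A, Helix, D), (Gamma, 8, A, Nova, F), (Gamma, 8, A, Orion, F), (Helix, 8, D, Argo, F), (Helix, 8, D, Echo, F), (Helix, 8, D, Gamma, A), (Helix, 8, D, Nova, F), (Helix, 8, D, Orion, A), (Helix, 8, D, Orion, F), (Nova, 8, F, Gamma, A), (Nova, 8, F, Helix, D), (Nova, 8, F, Orion, A), (Orion, 8, A, Argo, F), (Orion, 8, A, Echo, F), (Orion, 8, A, Helix, D), (Orion, 8, A, Nova, F), (Orion, 8, A, Orion, F), (Orion, 8, F, Gamma, A), (Orion, 8, F, Helix, D), (Orion, 8, F, Orion, A)}
Keep only column(s) credits, grade2 (25 duplicate(s) eliminated): {(7, C), (7, F), (8, A), (8, D), (8, F)}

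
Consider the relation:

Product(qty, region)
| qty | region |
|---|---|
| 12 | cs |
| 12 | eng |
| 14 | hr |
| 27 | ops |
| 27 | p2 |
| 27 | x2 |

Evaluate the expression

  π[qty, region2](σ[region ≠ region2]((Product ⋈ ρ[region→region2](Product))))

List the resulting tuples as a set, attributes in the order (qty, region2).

ρ[region→region2]: schema becomes (qty, region2); tuples unchanged.
Natural join on qty: {(12, cs, cs), (12, cs, eng), (12, eng, cs), (12, eng, eng), (14, hr, hr), (27, ops, ops), (27, ops, p2), (27, ops, x2), (27, p2, ops), (27, p2, p2), (27, p2, x2), (27, x2, ops), (27, x2, p2), (27, x2, x2)}
Apply σ_{region ≠ region2}; surviving tuples: {(12, cs, eng), (12, eng, cs), (27, ops, p2), (27, ops, x2), (27, p2, ops), (27, p2, x2), (27, x2, ops), (27, x2, p2)}
Keep only column(s) qty, region2 (3 duplicate(s) eliminated): {(12, cs), (12, eng), (27, ops), (27, p2), (27, x2)}

{(12, cs), (12, eng), (27, ops), (27, p2), (27, x2)}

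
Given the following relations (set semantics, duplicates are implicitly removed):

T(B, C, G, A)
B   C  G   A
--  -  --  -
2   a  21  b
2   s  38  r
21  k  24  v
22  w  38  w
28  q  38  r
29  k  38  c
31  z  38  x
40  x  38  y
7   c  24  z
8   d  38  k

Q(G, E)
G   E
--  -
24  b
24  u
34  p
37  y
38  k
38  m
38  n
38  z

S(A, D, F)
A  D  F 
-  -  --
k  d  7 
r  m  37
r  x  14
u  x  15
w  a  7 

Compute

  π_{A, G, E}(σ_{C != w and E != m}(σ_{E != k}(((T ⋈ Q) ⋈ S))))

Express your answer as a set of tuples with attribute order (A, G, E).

Natural join on G: {(2, s, 38, r, k), (2, s, 38, r, m), (2, s, 38, r, n), (2, s, 38, r, z), (21, k, 24, v, b), (21, k, 24, v, u), (22, w, 38, w, k), (22, w, 38, w, m), (22, w, 38, w, n), (22, w, 38, w, z), (28, q, 38, r, k), (28, q, 38, r, m), (28, q, 38, r, n), (28, q, 38, r, z), (29, k, 38, c, k), (29, k, 38, c, m), (29, k, 38, c, n), (29, k, 38, c, z), (31, z, 38, x, k), (31, z, 38, x, m), (31, z, 38, x, n), (31, z, 38, x, z), (40, x, 38, y, k), (40, x, 38, y, m), (40, x, 38, y, n), (40, x, 38, y, z), (7, c, 24, z, b), (7, c, 24, z, u), (8, d, 38, k, k), (8, d, 38, k, m), (8, d, 38, k, n), (8, d, 38, k, z)}
Natural join on A: {(2, s, 38, r, k, m, 37), (2, s, 38, r, k, x, 14), (2, s, 38, r, m, m, 37), (2, s, 38, r, m, x, 14), (2, s, 38, r, n, m, 37), (2, s, 38, r, n, x, 14), (2, s, 38, r, z, m, 37), (2, s, 38, r, z, x, 14), (22, w, 38, w, k, a, 7), (22, w, 38, w, m, a, 7), (22, w, 38, w, n, a, 7), (22, w, 38, w, z, a, 7), (28, q, 38, r, k, m, 37), (28, q, 38, r, k, x, 14), (28, q, 38, r, m, m, 37), (28, q, 38, r, m, x, 14), (28, q, 38, r, n, m, 37), (28, q, 38, r, n, x, 14), (28, q, 38, r, z, m, 37), (28, q, 38, r, z, x, 14), (8, d, 38, k, k, d, 7), (8, d, 38, k, m, d, 7), (8, d, 38, k, n, d, 7), (8, d, 38, k, z, d, 7)}
Filtering on E != k leaves {(2, s, 38, r, m, m, 37), (2, s, 38, r, m, x, 14), (2, s, 38, r, n, m, 37), (2, s, 38, r, n, x, 14), (2, s, 38, r, z, m, 37), (2, s, 38, r, z, x, 14), (22, w, 38, w, m, a, 7), (22, w, 38, w, n, a, 7), (22, w, 38, w, z, a, 7), (28, q, 38, r, m, m, 37), (28, q, 38, r, m, x, 14), (28, q, 38, r, n, m, 37), (28, q, 38, r, n, x, 14), (28, q, 38, r, z, m, 37), (28, q, 38, r, z, x, 14), (8, d, 38, k, m, d, 7), (8, d, 38, k, n, d, 7), (8, d, 38, k, z, d, 7)}.
Filtering on C != w and E != m leaves {(2, s, 38, r, n, m, 37), (2, s, 38, r, n, x, 14), (2, s, 38, r, z, m, 37), (2, s, 38, r, z, x, 14), (28, q, 38, r, n, m, 37), (28, q, 38, r, n, x, 14), (28, q, 38, r, z, m, 37), (28, q, 38, r, z, x, 14), (8, d, 38, k, n, d, 7), (8, d, 38, k, z, d, 7)}.
π_{A, G, E} gives {(k, 38, n), (k, 38, z), (r, 38, n), (r, 38, z)} (6 duplicate(s) eliminated).

{(k, 38, n), (k, 38, z), (r, 38, n), (r, 38, z)}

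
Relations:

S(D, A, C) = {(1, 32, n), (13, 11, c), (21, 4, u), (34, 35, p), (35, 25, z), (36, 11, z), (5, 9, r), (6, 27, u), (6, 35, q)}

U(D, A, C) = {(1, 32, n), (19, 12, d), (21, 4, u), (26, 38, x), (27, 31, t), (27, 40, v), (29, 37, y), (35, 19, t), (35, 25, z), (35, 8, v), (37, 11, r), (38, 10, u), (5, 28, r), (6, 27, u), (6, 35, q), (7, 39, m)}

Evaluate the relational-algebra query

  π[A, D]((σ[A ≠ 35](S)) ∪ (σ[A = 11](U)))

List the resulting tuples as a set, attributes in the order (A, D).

{(11, 13), (11, 36), (11, 37), (25, 35), (27, 6), (32, 1), (4, 21), (9, 5)}

Apply σ_{A ≠ 35}; surviving tuples: {(1, 32, n), (13, 11, c), (21, 4, u), (35, 25, z), (36, 11, z), (5, 9, r), (6, 27, u)}
Apply σ_{A = 11}; surviving tuples: {(37, 11, r)}
Set union of the two operands is {(1, 32, n), (13, 11, c), (21, 4, u), (35, 25, z), (36, 11, z), (37, 11, r), (5, 9, r), (6, 27, u)}.
Projecting to A, D: {(11, 13), (11, 36), (11, 37), (25, 35), (27, 6), (32, 1), (4, 21), (9, 5)}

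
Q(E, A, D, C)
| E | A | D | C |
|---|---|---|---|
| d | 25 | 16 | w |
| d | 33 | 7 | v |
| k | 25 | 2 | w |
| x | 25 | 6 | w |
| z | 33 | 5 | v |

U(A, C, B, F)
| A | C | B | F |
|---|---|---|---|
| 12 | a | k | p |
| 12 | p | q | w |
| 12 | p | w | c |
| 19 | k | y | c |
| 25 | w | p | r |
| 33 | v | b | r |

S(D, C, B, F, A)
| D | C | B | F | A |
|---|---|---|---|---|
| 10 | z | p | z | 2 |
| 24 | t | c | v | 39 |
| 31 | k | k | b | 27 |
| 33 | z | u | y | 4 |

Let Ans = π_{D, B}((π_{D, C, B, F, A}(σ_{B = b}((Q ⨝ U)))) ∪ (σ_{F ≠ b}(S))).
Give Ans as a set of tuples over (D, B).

{(10, p), (24, c), (33, u), (5, b), (7, b)}

Q ⋈ U (natural join on A, C): {(d, 25, 16, w, p, r), (d, 33, 7, v, b, r), (k, 25, 2, w, p, r), (x, 25, 6, w, p, r), (z, 33, 5, v, b, r)}
Apply σ_{B = b}; surviving tuples: {(d, 33, 7, v, b, r), (z, 33, 5, v, b, r)}
Keep only column(s) D, C, B, F, A: {(5, v, b, r, 33), (7, v, b, r, 33)}
Apply σ_{F ≠ b}; surviving tuples: {(10, z, p, z, 2), (24, t, c, v, 39), (33, z, u, y, 4)}
Union: {(5, v, b, r, 33), (7, v, b, r, 33)} with {(10, z, p, z, 2), (24, t, c, v, 39), (33, z, u, y, 4)} → {(10, z, p, z, 2), (24, t, c, v, 39), (33, z, u, y, 4), (5, v, b, r, 33), (7, v, b, r, 33)}
Keep only column(s) D, B: {(10, p), (24, c), (33, u), (5, b), (7, b)}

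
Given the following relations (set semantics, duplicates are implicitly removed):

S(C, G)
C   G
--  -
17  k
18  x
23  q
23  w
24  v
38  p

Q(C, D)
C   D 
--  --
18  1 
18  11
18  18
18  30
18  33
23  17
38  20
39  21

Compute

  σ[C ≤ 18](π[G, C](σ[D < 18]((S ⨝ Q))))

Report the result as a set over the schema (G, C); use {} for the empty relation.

{(x, 18)}

Joining S and Q on C yields {(18, x, 1), (18, x, 11), (18, x, 18), (18, x, 30), (18, x, 33), (23, q, 17), (23, w, 17), (38, p, 20)}.
σ[D < 18]: keep tuples satisfying D < 18 → {(18, x, 1), (18, x, 11), (23, q, 17), (23, w, 17)}
π_{G, C} gives {(q, 23), (w, 23), (x, 18)} (1 duplicate(s) eliminated).
σ[C ≤ 18]: keep tuples satisfying C ≤ 18 → {(x, 18)}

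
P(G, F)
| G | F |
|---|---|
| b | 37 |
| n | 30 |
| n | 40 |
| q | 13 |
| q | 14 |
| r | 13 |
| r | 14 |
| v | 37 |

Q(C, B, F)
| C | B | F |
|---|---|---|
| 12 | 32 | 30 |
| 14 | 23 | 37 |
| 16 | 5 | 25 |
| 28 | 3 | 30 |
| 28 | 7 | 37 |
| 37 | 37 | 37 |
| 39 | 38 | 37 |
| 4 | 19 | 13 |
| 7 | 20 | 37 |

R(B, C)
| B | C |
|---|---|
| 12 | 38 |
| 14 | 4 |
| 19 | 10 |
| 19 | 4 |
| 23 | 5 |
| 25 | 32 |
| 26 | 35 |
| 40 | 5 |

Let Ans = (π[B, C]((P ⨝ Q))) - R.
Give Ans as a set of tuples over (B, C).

{(20, 7), (23, 14), (3, 28), (32, 12), (37, 37), (38, 39), (7, 28)}

Natural join on F: {(b, 37, 14, 23), (b, 37, 28, 7), (b, 37, 37, 37), (b, 37, 39, 38), (b, 37, 7, 20), (n, 30, 12, 32), (n, 30, 28, 3), (q, 13, 4, 19), (r, 13, 4, 19), (v, 37, 14, 23), (v, 37, 28, 7), (v, 37, 37, 37), (v, 37, 39, 38), (v, 37, 7, 20)}
Projecting to B, C (6 duplicate(s) eliminated): {(19, 4), (20, 7), (23, 14), (3, 28), (32, 12), (37, 37), (38, 39), (7, 28)}
Difference: {(19, 4), (20, 7), (23, 14), (3, 28), (32, 12), (37, 37), (38, 39), (7, 28)} with {(12, 38), (14, 4), (19, 10), (19, 4), (23, 5), (25, 32), (26, 35), (40, 5)} → {(20, 7), (23, 14), (3, 28), (32, 12), (37, 37), (38, 39), (7, 28)}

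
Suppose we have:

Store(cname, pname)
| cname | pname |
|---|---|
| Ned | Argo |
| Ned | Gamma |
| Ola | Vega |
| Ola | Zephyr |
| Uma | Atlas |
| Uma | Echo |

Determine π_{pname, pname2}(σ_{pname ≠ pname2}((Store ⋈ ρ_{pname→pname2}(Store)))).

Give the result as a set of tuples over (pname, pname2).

{(Argo, Gamma), (Atlas, Echo), (Echo, Atlas), (Gamma, Argo), (Vega, Zephyr), (Zephyr, Vega)}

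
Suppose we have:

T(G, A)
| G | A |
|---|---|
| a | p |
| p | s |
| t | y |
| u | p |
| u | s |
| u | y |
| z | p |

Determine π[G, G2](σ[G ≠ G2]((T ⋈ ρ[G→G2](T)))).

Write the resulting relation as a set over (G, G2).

{(a, u), (a, z), (p, u), (t, u), (u, a), (u, p), (u, t), (u, z), (z, a), (z, u)}

ρ[G→G2]: schema becomes (G2, A); tuples unchanged.
Natural join on A: {(a, p, a), (a, p, u), (a, p, z), (p, s, p), (p, s, u), (t, y, t), (t, y, u), (u, p, a), (u, p, u), (u, p, z), (u, s, p), (u, s, u), (u, y, t), (u, y, u), (z, p, a), (z, p, u), (z, p, z)}
Filtering on G ≠ G2 leaves {(a, p, u), (a, p, z), (p, s, u), (t, y, u), (u, p, a), (u, p, z), (u, s, p), (u, y, t), (z, p, a), (z, p, u)}.
Keep only column(s) G, G2: {(a, u), (a, z), (p, u), (t, u), (u, a), (u, p), (u, t), (u, z), (z, a), (z, u)}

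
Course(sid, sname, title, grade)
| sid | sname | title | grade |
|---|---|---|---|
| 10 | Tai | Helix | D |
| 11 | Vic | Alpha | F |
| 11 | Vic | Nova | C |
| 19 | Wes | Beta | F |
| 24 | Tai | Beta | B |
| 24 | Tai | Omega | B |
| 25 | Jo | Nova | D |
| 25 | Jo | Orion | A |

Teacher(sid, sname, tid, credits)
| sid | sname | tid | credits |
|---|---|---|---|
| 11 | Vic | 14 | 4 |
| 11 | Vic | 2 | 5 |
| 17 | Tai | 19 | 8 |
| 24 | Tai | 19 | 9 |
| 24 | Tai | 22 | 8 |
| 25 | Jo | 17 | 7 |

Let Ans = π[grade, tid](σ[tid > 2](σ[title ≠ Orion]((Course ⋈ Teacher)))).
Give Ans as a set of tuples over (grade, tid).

{(B, 19), (B, 22), (C, 14), (D, 17), (F, 14)}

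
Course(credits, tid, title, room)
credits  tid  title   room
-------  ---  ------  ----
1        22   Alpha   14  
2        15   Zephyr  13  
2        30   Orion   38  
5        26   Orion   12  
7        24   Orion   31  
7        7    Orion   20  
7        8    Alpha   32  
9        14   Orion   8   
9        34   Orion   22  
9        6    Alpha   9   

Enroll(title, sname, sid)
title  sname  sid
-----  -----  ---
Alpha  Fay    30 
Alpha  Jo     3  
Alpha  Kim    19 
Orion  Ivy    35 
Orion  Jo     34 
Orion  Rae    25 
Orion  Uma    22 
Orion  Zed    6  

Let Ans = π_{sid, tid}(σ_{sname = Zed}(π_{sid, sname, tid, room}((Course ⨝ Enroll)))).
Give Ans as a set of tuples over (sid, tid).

Natural join on title: {(1, 22, Alpha, 14, Fay, 30), (1, 22, Alpha, 14, Jo, 3), (1, 22, Alpha, 14, Kim, 19), (2, 30, Orion, 38, Ivy, 35), (2, 30, Orion, 38, Jo, 34), (2, 30, Orion, 38, Rae, 25), (2, 30, Orion, 38, Uma, 22), (2, 30, Orion, 38, Zed, 6), (5, 26, Orion, 12, Ivy, 35), (5, 26, Orion, 12, Jo, 34), (5, 26, Orion, 12, Rae, 25), (5, 26, Orion, 12, Uma, 22), (5, 26, Orion, 12, Zed, 6), (7, 24, Orion, 31, Ivy, 35), (7, 24, Orion, 31, Jo, 34), (7, 24, Orion, 31, Rae, 25), (7, 24, Orion, 31, Uma, 22), (7, 24, Orion, 31, Zed, 6), (7, 7, Orion, 20, Ivy, 35), (7, 7, Orion, 20, Jo, 34), (7, 7, Orion, 20, Rae, 25), (7, 7, Orion, 20, Uma, 22), (7, 7, Orion, 20, Zed, 6), (7, 8, Alpha, 32, Fay, 30), (7, 8, Alpha, 32, Jo, 3), (7, 8, Alpha, 32, Kim, 19), (9, 14, Orion, 8, Ivy, 35), (9, 14, Orion, 8, Jo, 34), (9, 14, Orion, 8, Rae, 25), (9, 14, Orion, 8, Uma, 22), (9, 14, Orion, 8, Zed, 6), (9, 34, Orion, 22, Ivy, 35), (9, 34, Orion, 22, Jo, 34), (9, 34, Orion, 22, Rae, 25), (9, 34, Orion, 22, Uma, 22), (9, 34, Orion, 22, Zed, 6), (9, 6, Alpha, 9, Fay, 30), (9, 6, Alpha, 9, Jo, 3), (9, 6, Alpha, 9, Kim, 19)}
Projecting to sid, sname, tid, room: {(19, Kim, 22, 14), (19, Kim, 6, 9), (19, Kim, 8, 32), (22, Uma, 14, 8), (22, Uma, 24, 31), (22, Uma, 26, 12), (22, Uma, 30, 38), (22, Uma, 34, 22), (22, Uma, 7, 20), (25, Rae, 14, 8), (25, Rae, 24, 31), (25, Rae, 26, 12), (25, Rae, 30, 38), (25, Rae, 34, 22), (25, Rae, 7, 20), (3, Jo, 22, 14), (3, Jo, 6, 9), (3, Jo, 8, 32), (30, Fay, 22, 14), (30, Fay, 6, 9), (30, Fay, 8, 32), (34, Jo, 14, 8), (34, Jo, 24, 31), (34, Jo, 26, 12), (34, Jo, 30, 38), (34, Jo, 34, 22), (34, Jo, 7, 20), (35, Ivy, 14, 8), (35, Ivy, 24, 31), (35, Ivy, 26, 12), (35, Ivy, 30, 38), (35, Ivy, 34, 22), (35, Ivy, 7, 20), (6, Zed, 14, 8), (6, Zed, 24, 31), (6, Zed, 26, 12), (6, Zed, 30, 38), (6, Zed, 34, 22), (6, Zed, 7, 20)}
σ[sname = Zed]: keep tuples satisfying sname = Zed → {(6, Zed, 14, 8), (6, Zed, 24, 31), (6, Zed, 26, 12), (6, Zed, 30, 38), (6, Zed, 34, 22), (6, Zed, 7, 20)}
Projecting to sid, tid: {(6, 14), (6, 24), (6, 26), (6, 30), (6, 34), (6, 7)}

{(6, 14), (6, 24), (6, 26), (6, 30), (6, 34), (6, 7)}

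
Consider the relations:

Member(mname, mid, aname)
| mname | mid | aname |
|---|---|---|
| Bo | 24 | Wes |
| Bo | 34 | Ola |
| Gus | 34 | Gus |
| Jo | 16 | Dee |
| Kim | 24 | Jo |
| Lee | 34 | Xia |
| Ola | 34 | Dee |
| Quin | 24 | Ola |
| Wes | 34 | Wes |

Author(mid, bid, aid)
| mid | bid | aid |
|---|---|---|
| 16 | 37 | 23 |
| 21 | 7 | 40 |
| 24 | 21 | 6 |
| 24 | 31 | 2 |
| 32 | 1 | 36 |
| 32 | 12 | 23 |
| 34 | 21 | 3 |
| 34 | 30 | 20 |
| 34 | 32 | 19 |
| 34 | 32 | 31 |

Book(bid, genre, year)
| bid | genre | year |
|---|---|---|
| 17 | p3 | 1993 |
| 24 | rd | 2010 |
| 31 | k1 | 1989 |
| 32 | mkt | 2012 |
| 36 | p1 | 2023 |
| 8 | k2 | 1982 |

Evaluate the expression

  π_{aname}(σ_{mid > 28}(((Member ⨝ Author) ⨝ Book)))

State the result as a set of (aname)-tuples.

{Dee, Gus, Ola, Wes, Xia}

Natural join on mid: {(Bo, 24, Wes, 21, 6), (Bo, 24, Wes, 31, 2), (Bo, 34, Ola, 21, 3), (Bo, 34, Ola, 30, 20), (Bo, 34, Ola, 32, 19), (Bo, 34, Ola, 32, 31), (Gus, 34, Gus, 21, 3), (Gus, 34, Gus, 30, 20), (Gus, 34, Gus, 32, 19), (Gus, 34, Gus, 32, 31), (Jo, 16, Dee, 37, 23), (Kim, 24, Jo, 21, 6), (Kim, 24, Jo, 31, 2), (Lee, 34, Xia, 21, 3), (Lee, 34, Xia, 30, 20), (Lee, 34, Xia, 32, 19), (Lee, 34, Xia, 32, 31), (Ola, 34, Dee, 21, 3), (Ola, 34, Dee, 30, 20), (Ola, 34, Dee, 32, 19), (Ola, 34, Dee, 32, 31), (Quin, 24, Ola, 21, 6), (Quin, 24, Ola, 31, 2), (Wes, 34, Wes, 21, 3), (Wes, 34, Wes, 30, 20), (Wes, 34, Wes, 32, 19), (Wes, 34, Wes, 32, 31)}
Natural join on bid: {(Bo, 24, Wes, 31, 2, k1, 1989), (Bo, 34, Ola, 32, 19, mkt, 2012), (Bo, 34, Ola, 32, 31, mkt, 2012), (Gus, 34, Gus, 32, 19, mkt, 2012), (Gus, 34, Gus, 32, 31, mkt, 2012), (Kim, 24, Jo, 31, 2, k1, 1989), (Lee, 34, Xia, 32, 19, mkt, 2012), (Lee, 34, Xia, 32, 31, mkt, 2012), (Ola, 34, Dee, 32, 19, mkt, 2012), (Ola, 34, Dee, 32, 31, mkt, 2012), (Quin, 24, Ola, 31, 2, k1, 1989), (Wes, 34, Wes, 32, 19, mkt, 2012), (Wes, 34, Wes, 32, 31, mkt, 2012)}
Apply σ_{mid > 28}; surviving tuples: {(Bo, 34, Ola, 32, 19, mkt, 2012), (Bo, 34, Ola, 32, 31, mkt, 2012), (Gus, 34, Gus, 32, 19, mkt, 2012), (Gus, 34, Gus, 32, 31, mkt, 2012), (Lee, 34, Xia, 32, 19, mkt, 2012), (Lee, 34, Xia, 32, 31, mkt, 2012), (Ola, 34, Dee, 32, 19, mkt, 2012), (Ola, 34, Dee, 32, 31, mkt, 2012), (Wes, 34, Wes, 32, 19, mkt, 2012), (Wes, 34, Wes, 32, 31, mkt, 2012)}
π[aname]: project onto (aname) (5 duplicate(s) eliminated) → {Dee, Gus, Ola, Wes, Xia}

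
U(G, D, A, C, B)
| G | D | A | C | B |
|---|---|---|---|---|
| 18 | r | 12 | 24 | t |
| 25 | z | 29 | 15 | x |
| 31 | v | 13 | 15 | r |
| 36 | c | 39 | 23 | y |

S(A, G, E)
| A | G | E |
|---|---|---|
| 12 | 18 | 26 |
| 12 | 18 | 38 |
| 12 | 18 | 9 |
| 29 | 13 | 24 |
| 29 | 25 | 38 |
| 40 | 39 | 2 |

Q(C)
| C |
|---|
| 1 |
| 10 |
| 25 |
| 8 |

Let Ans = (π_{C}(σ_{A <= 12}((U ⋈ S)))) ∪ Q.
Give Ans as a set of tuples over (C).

{1, 10, 24, 25, 8}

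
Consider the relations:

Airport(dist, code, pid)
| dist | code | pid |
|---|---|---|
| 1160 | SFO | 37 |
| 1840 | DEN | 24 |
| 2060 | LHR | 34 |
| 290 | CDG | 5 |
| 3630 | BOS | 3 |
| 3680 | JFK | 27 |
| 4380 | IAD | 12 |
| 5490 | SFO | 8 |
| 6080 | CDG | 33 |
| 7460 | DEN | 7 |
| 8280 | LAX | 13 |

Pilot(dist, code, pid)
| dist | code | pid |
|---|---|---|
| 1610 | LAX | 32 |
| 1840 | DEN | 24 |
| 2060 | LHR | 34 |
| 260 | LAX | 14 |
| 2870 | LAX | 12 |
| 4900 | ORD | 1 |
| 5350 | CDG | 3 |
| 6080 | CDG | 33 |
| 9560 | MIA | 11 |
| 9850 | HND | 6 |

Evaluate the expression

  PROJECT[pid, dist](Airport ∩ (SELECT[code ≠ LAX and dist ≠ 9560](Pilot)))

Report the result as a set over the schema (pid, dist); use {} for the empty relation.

{(24, 1840), (33, 6080), (34, 2060)}

Apply σ_{code ≠ LAX and dist ≠ 9560}; surviving tuples: {(1840, DEN, 24), (2060, LHR, 34), (4900, ORD, 1), (5350, CDG, 3), (6080, CDG, 33), (9850, HND, 6)}
Taking the intersection: {(1840, DEN, 24), (2060, LHR, 34), (6080, CDG, 33)}
π_{pid, dist} gives {(24, 1840), (33, 6080), (34, 2060)}.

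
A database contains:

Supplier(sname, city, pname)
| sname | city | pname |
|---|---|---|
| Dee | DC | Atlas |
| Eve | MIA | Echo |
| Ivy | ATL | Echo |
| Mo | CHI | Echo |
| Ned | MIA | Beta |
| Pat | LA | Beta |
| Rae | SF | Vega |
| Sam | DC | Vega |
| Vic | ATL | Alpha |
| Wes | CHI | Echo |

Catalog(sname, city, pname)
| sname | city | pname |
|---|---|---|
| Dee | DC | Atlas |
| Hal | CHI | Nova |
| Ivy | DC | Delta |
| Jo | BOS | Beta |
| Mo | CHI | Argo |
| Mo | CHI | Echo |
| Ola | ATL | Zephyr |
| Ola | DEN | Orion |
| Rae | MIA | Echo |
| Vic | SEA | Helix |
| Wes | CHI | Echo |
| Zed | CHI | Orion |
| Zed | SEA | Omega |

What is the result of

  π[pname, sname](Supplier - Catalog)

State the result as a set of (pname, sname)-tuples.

{(Alpha, Vic), (Beta, Ned), (Beta, Pat), (Echo, Eve), (Echo, Ivy), (Vega, Rae), (Vega, Sam)}

Set difference of the two operands is {(Eve, MIA, Echo), (Ivy, ATL, Echo), (Ned, MIA, Beta), (Pat, LA, Beta), (Rae, SF, Vega), (Sam, DC, Vega), (Vic, ATL, Alpha)}.
Projecting to pname, sname: {(Alpha, Vic), (Beta, Ned), (Beta, Pat), (Echo, Eve), (Echo, Ivy), (Vega, Rae), (Vega, Sam)}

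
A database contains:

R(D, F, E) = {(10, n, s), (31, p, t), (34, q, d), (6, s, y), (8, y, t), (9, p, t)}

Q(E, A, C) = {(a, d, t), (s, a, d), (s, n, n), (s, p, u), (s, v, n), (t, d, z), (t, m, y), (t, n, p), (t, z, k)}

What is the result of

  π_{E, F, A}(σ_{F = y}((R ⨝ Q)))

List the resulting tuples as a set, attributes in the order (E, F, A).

Natural join on E: {(10, n, s, a, d), (10, n, s, n, n), (10, n, s, p, u), (10, n, s, v, n), (31, p, t, d, z), (31, p, t, m, y), (31, p, t, n, p), (31, p, t, z, k), (8, y, t, d, z), (8, y, t, m, y), (8, y, t, n, p), (8, y, t, z, k), (9, p, t, d, z), (9, p, t, m, y), (9, p, t, n, p), (9, p, t, z, k)}
Apply σ_{F = y}; surviving tuples: {(8, y, t, d, z), (8, y, t, m, y), (8, y, t, n, p), (8, y, t, z, k)}
π_{E, F, A} gives {(t, y, d), (t, y, m), (t, y, n), (t, y, z)}.

{(t, y, d), (t, y, m), (t, y, n), (t, y, z)}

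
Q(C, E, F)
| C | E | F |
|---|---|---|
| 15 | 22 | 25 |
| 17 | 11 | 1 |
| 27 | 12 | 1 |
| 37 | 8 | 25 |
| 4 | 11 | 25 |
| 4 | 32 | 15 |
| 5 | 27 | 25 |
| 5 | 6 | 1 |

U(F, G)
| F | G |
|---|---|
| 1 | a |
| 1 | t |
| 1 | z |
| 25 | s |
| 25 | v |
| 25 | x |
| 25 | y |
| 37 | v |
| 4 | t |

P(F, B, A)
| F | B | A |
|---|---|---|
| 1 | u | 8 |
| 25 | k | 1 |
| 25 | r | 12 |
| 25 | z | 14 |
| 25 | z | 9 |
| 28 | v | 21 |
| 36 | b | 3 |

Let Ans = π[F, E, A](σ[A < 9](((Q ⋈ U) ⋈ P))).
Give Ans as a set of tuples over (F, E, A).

Q ⋈ U (natural join on F): {(15, 22, 25, s), (15, 22, 25, v), (15, 22, 25, x), (15, 22, 25, y), (17, 11, 1, a), (17, 11, 1, t), (17, 11, 1, z), (27, 12, 1, a), (27, 12, 1, t), (27, 12, 1, z), (37, 8, 25, s), (37, 8, 25, v), (37, 8, 25, x), (37, 8, 25, y), (4, 11, 25, s), (4, 11, 25, v), (4, 11, 25, x), (4, 11, 25, y), (5, 27, 25, s), (5, 27, 25, v), (5, 27, 25, x), (5, 27, 25, y), (5, 6, 1, a), (5, 6, 1, t), (5, 6, 1, z)}
(Q ⋈ U) ⋈ P (natural join on F): {(15, 22, 25, s, k, 1), (15, 22, 25, s, r, 12), (15, 22, 25, s, z, 14), (15, 22, 25, s, z, 9), (15, 22, 25, v, k, 1), (15, 22, 25, v, r, 12), (15, 22, 25, v, z, 14), (15, 22, 25, v, z, 9), (15, 22, 25, x, k, 1), (15, 22, 25, x, r, 12), (15, 22, 25, x, z, 14), (15, 22, 25, x, z, 9), (15, 22, 25, y, k, 1), (15, 22, 25, y, r, 12), (15, 22, 25, y, z, 14), (15, 22, 25, y, z, 9), (17, 11, 1, a, u, 8), (17, 11, 1, t, u, 8), (17, 11, 1, z, u, 8), (27, 12, 1, a, u, 8), (27, 12, 1, t, u, 8), (27, 12, 1, z, u, 8), (37, 8, 25, s, k, 1), (37, 8, 25, s, r, 12), (37, 8, 25, s, z, 14), (37, 8, 25, s, z, 9), (37, 8, 25, v, k, 1), (37, 8, 25, v, r, 12), (37, 8, 25, v, z, 14), (37, 8, 25, v, z, 9), (37, 8, 25, x, k, 1), (37, 8, 25, x, r, 12), (37, 8, 25, x, z, 14), (37, 8, 25, x, z, 9), (37, 8, 25, y, k, 1), (37, 8, 25, y, r, 12), (37, 8, 25, y, z, 14), (37, 8, 25, y, z, 9), (4, 11, 25, s, k, 1), (4, 11, 25, s, r, 12), (4, 11, 25, s, z, 14), (4, 11, 25, s, z, 9), (4, 11, 25, v, k, 1), (4, 11, 25, v, r, 12), (4, 11, 25, v, z, 14), (4, 11, 25, v, z, 9), (4, 11, 25, x, k, 1), (4, 11, 25, x, r, 12), (4, 11, 25, x, z, 14), (4, 11, 25, x, z, 9), (4, 11, 25, y, k, 1), (4, 11, 25, y, r, 12), (4, 11, 25, y, z, 14), (4, 11, 25, y, z, 9), (5, 27, 25, s, k, 1), (5, 27, 25, s, r, 12), (5, 27, 25, s, z, 14), (5, 27, 25, s, z, 9), (5, 27, 25, v, k, 1), (5, 27, 25, v, r, 12), (5, 27, 25, v, z, 14), (5, 27, 25, v, z, 9), (5, 27, 25, x, k, 1), (5, 27, 25, x, r, 12), (5, 27, 25, x, z, 14), (5, 27, 25, x, z, 9), (5, 27, 25, y, k, 1), (5, 27, 25, y, r, 12), (5, 27, 25, y, z, 14), (5, 27, 25, y, z, 9), (5, 6, 1, a, u, 8), (5, 6, 1, t, u, 8), (5, 6, 1, z, u, 8)}
Filtering on A < 9 leaves {(15, 22, 25, s, k, 1), (15, 22, 25, v, k, 1), (15, 22, 25, x, k, 1), (15, 22, 25, y, k, 1), (17, 11, 1, a, u, 8), (17, 11, 1, t, u, 8), (17, 11, 1, z, u, 8), (27, 12, 1, a, u, 8), (27, 12, 1, t, u, 8), (27, 12, 1, z, u, 8), (37, 8, 25, s, k, 1), (37, 8, 25, v, k, 1), (37, 8, 25, x, k, 1), (37, 8, 25, y, k, 1), (4, 11, 25, s, k, 1), (4, 11, 25, v, k, 1), (4, 11, 25, x, k, 1), (4, 11, 25, y, k, 1), (5, 27, 25, s, k, 1), (5, 27, 25, v, k, 1), (5, 27, 25, x, k, 1), (5, 27, 25, y, k, 1), (5, 6, 1, a, u, 8), (5, 6, 1, t, u, 8), (5, 6, 1, z, u, 8)}.
π[F, E, A]: project onto (F, E, A) (18 duplicate(s) eliminated) → {(1, 11, 8), (1, 12, 8), (1, 6, 8), (25, 11, 1), (25, 22, 1), (25, 27, 1), (25, 8, 1)}

{(1, 11, 8), (1, 12, 8), (1, 6, 8), (25, 11, 1), (25, 22, 1), (25, 27, 1), (25, 8, 1)}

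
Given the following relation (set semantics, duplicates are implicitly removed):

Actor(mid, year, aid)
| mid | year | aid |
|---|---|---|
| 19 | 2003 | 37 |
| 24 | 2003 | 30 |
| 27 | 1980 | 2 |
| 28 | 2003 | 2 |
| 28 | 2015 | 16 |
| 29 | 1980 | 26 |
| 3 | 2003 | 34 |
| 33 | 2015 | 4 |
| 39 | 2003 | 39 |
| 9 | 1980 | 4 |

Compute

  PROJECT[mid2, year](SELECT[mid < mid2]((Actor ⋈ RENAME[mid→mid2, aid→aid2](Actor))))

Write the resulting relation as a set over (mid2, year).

ρ[mid→mid2, aid→aid2]: schema becomes (mid2, year, aid2); tuples unchanged.
Natural join on year: {(19, 2003, 37, 19, 37), (19, 2003, 37, 24, 30), (19, 2003, 37, 28, 2), (19, 2003, 37, 3, 34), (19, 2003, 37, 39, 39), (24, 2003, 30, 19, 37), (24, 2003, 30, 24, 30), (24, 2003, 30, 28, 2), (24, 2003, 30, 3, 34), (24, 2003, 30, 39, 39), (27, 1980, 2, 27, 2), (27, 1980, 2, 29, 26), (27, 1980, 2, 9, 4), (28, 2003, 2, 19, 37), (28, 2003, 2, 24, 30), (28, 2003, 2, 28, 2), (28, 2003, 2, 3, 34), (28, 2003, 2, 39, 39), (28, 2015, 16, 28, 16), (28, 2015, 16, 33, 4), (29, 1980, 26, 27, 2), (29, 1980, 26, 29, 26), (29, 1980, 26, 9, 4), (3, 2003, 34, 19, 37), (3, 2003, 34, 24, 30), (3, 2003, 34, 28, 2), (3, 2003, 34, 3, 34), (3, 2003, 34, 39, 39), (33, 2015, 4, 28, 16), (33, 2015, 4, 33, 4), (39, 2003, 39, 19, 37), (39, 2003, 39, 24, 30), (39, 2003, 39, 28, 2), (39, 2003, 39, 3, 34), (39, 2003, 39, 39, 39), (9, 1980, 4, 27, 2), (9, 1980, 4, 29, 26), (9, 1980, 4, 9, 4)}
σ[mid < mid2]: keep tuples satisfying mid < mid2 → {(19, 2003, 37, 24, 30), (19, 2003, 37, 28, 2), (19, 2003, 37, 39, 39), (24, 2003, 30, 28, 2), (24, 2003, 30, 39, 39), (27, 1980, 2, 29, 26), (28, 2003, 2, 39, 39), (28, 2015, 16, 33, 4), (3, 2003, 34, 19, 37), (3, 2003, 34, 24, 30), (3, 2003, 34, 28, 2), (3, 2003, 34, 39, 39), (9, 1980, 4, 27, 2), (9, 1980, 4, 29, 26)}
Keep only column(s) mid2, year (7 duplicate(s) eliminated): {(19, 2003), (24, 2003), (27, 1980), (28, 2003), (29, 1980), (33, 2015), (39, 2003)}

{(19, 2003), (24, 2003), (27, 1980), (28, 2003), (29, 1980), (33, 2015), (39, 2003)}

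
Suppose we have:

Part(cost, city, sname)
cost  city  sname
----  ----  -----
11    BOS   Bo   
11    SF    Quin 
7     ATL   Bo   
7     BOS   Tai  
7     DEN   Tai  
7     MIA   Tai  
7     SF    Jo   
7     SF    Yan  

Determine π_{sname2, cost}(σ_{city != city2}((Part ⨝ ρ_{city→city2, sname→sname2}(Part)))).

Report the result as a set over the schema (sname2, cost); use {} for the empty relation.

{(Bo, 11), (Bo, 7), (Jo, 7), (Quin, 11), (Tai, 7), (Yan, 7)}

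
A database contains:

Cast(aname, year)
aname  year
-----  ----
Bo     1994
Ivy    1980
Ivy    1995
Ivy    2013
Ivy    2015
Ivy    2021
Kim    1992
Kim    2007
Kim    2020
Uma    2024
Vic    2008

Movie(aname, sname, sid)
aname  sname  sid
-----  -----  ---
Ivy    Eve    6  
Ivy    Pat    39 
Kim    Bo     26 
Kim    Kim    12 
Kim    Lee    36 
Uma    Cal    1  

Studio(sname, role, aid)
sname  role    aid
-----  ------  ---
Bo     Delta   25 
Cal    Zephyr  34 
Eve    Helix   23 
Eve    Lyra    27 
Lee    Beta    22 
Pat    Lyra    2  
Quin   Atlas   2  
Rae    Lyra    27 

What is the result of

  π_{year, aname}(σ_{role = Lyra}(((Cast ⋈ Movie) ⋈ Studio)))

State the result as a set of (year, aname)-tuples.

{(1980, Ivy), (1995, Ivy), (2013, Ivy), (2015, Ivy), (2021, Ivy)}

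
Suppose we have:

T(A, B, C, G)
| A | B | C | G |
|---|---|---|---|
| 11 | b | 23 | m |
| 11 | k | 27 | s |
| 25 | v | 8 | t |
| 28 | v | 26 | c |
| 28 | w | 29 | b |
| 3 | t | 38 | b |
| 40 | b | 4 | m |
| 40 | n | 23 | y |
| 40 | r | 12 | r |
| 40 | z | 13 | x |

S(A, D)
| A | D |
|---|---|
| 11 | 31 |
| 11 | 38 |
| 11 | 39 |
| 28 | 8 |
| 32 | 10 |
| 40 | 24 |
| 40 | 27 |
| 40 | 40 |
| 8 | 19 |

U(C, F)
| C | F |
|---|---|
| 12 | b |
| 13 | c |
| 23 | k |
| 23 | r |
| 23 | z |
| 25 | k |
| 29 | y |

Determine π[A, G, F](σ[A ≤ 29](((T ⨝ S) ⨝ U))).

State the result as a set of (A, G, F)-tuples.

Natural join on A: {(11, b, 23, m, 31), (11, b, 23, m, 38), (11, b, 23, m, 39), (11, k, 27, s, 31), (11, k, 27, s, 38), (11, k, 27, s, 39), (28, v, 26, c, 8), (28, w, 29, b, 8), (40, b, 4, m, 24), (40, b, 4, m, 27), (40, b, 4, m, 40), (40, n, 23, y, 24), (40, n, 23, y, 27), (40, n, 23, y, 40), (40, r, 12, r, 24), (40, r, 12, r, 27), (40, r, 12, r, 40), (40, z, 13, x, 24), (40, z, 13, x, 27), (40, z, 13, x, 40)}
Natural join on C: {(11, b, 23, m, 31, k), (11, b, 23, m, 31, r), (11, b, 23, m, 31, z), (11, b, 23, m, 38, k), (11, b, 23, m, 38, r), (11, b, 23, m, 38, z), (11, b, 23, m, 39, k), (11, b, 23, m, 39, r), (11, b, 23, m, 39, z), (28, w, 29, b, 8, y), (40, n, 23, y, 24, k), (40, n, 23, y, 24, r), (40, n, 23, y, 24, z), (40, n, 23, y, 27, k), (40, n, 23, y, 27, r), (40, n, 23, y, 27, z), (40, n, 23, y, 40, k), (40, n, 23, y, 40, r), (40, n, 23, y, 40, z), (40, r, 12, r, 24, b), (40, r, 12, r, 27, b), (40, r, 12, r, 40, b), (40, z, 13, x, 24, c), (40, z, 13, x, 27, c), (40, z, 13, x, 40, c)}
Apply σ_{A ≤ 29}; surviving tuples: {(11, b, 23, m, 31, k), (11, b, 23, m, 31, r), (11, b, 23, m, 31, z), (11, b, 23, m, 38, k), (11, b, 23, m, 38, r), (11, b, 23, m, 38, z), (11, b, 23, m, 39, k), (11, b, 23, m, 39, r), (11, b, 23, m, 39, z), (28, w, 29, b, 8, y)}
π[A, G, F]: project onto (A, G, F) (6 duplicate(s) eliminated) → {(11, m, k), (11, m, r), (11, m, z), (28, b, y)}

{(11, m, k), (11, m, r), (11, m, z), (28, b, y)}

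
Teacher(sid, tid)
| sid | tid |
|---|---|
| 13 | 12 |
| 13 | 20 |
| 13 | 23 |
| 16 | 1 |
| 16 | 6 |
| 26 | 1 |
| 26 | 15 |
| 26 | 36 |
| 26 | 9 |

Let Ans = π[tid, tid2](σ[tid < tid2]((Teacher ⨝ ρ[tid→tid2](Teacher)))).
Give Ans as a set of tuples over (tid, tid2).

{(1, 15), (1, 36), (1, 6), (1, 9), (12, 20), (12, 23), (15, 36), (20, 23), (9, 15), (9, 36)}

ρ[tid→tid2]: schema becomes (sid, tid2); tuples unchanged.
Joining Teacher and ρ[tid→tid2](Teacher) on sid yields {(13, 12, 12), (13, 12, 20), (13, 12, 23), (13, 20, 12), (13, 20, 20), (13, 20, 23), (13, 23, 12), (13, 23, 20), (13, 23, 23), (16, 1, 1), (16, 1, 6), (16, 6, 1), (16, 6, 6), (26, 1, 1), (26, 1, 15), (26, 1, 36), (26, 1, 9), (26, 15, 1), (26, 15, 15), (26, 15, 36), (26, 15, 9), (26, 36, 1), (26, 36, 15), (26, 36, 36), (26, 36, 9), (26, 9, 1), (26, 9, 15), (26, 9, 36), (26, 9, 9)}.
σ[tid < tid2]: keep tuples satisfying tid < tid2 → {(13, 12, 20), (13, 12, 23), (13, 20, 23), (16, 1, 6), (26, 1, 15), (26, 1, 36), (26, 1, 9), (26, 15, 36), (26, 9, 15), (26, 9, 36)}
π[tid, tid2]: project onto (tid, tid2) → {(1, 15), (1, 36), (1, 6), (1, 9), (12, 20), (12, 23), (15, 36), (20, 23), (9, 15), (9, 36)}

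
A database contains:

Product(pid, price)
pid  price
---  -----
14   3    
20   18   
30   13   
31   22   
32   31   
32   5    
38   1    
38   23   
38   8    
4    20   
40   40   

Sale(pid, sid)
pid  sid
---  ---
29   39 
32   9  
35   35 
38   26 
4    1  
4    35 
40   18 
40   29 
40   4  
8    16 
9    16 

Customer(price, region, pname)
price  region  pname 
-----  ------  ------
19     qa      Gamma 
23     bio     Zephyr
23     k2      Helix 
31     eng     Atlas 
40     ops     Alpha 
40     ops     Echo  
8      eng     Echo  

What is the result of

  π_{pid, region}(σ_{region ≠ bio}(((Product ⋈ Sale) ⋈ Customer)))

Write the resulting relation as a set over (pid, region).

{(32, eng), (38, eng), (38, k2), (40, ops)}

Joining Product and Sale on pid yields {(32, 31, 9), (32, 5, 9), (38, 1, 26), (38, 23, 26), (38, 8, 26), (4, 20, 1), (4, 20, 35), (40, 40, 18), (40, 40, 29), (40, 40, 4)}.
Joining (Product ⋈ Sale) and Customer on price yields {(32, 31, 9, eng, Atlas), (38, 23, 26, bio, Zephyr), (38, 23, 26, k2, Helix), (38, 8, 26, eng, Echo), (40, 40, 18, ops, Alpha), (40, 40, 18, ops, Echo), (40, 40, 29, ops, Alpha), (40, 40, 29, ops, Echo), (40, 40, 4, ops, Alpha), (40, 40, 4, ops, Echo)}.
Apply σ_{region ≠ bio}; surviving tuples: {(32, 31, 9, eng, Atlas), (38, 23, 26, k2, Helix), (38, 8, 26, eng, Echo), (40, 40, 18, ops, Alpha), (40, 40, 18, ops, Echo), (40, 40, 29, ops, Alpha), (40, 40, 29, ops, Echo), (40, 40, 4, ops, Alpha), (40, 40, 4, ops, Echo)}
π[pid, region]: project onto (pid, region) (5 duplicate(s) eliminated) → {(32, eng), (38, eng), (38, k2), (40, ops)}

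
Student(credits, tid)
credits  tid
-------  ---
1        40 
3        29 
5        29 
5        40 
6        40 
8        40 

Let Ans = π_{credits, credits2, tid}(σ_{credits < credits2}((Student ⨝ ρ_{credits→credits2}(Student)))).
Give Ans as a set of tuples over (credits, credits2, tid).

ρ[credits→credits2]: schema becomes (credits2, tid); tuples unchanged.
Natural join on tid: {(1, 40, 1), (1, 40, 5), (1, 40, 6), (1, 40, 8), (3, 29, 3), (3, 29, 5), (5, 29, 3), (5, 29, 5), (5, 40, 1), (5, 40, 5), (5, 40, 6), (5, 40, 8), (6, 40, 1), (6, 40, 5), (6, 40, 6), (6, 40, 8), (8, 40, 1), (8, 40, 5), (8, 40, 6), (8, 40, 8)}
σ[credits < credits2]: keep tuples satisfying credits < credits2 → {(1, 40, 5), (1, 40, 6), (1, 40, 8), (3, 29, 5), (5, 40, 6), (5, 40, 8), (6, 40, 8)}
Keep only column(s) credits, credits2, tid: {(1, 5, 40), (1, 6, 40), (1, 8, 40), (3, 5, 29), (5, 6, 40), (5, 8, 40), (6, 8, 40)}

{(1, 5, 40), (1, 6, 40), (1, 8, 40), (3, 5, 29), (5, 6, 40), (5, 8, 40), (6, 8, 40)}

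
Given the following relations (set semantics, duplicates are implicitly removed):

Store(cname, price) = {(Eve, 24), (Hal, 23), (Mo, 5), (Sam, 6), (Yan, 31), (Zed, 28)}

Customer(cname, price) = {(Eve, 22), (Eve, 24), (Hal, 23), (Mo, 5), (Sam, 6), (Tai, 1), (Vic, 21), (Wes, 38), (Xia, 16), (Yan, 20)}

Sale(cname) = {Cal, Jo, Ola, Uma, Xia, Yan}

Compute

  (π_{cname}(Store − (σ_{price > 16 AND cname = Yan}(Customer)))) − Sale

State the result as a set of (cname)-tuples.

{Eve, Hal, Mo, Sam, Zed}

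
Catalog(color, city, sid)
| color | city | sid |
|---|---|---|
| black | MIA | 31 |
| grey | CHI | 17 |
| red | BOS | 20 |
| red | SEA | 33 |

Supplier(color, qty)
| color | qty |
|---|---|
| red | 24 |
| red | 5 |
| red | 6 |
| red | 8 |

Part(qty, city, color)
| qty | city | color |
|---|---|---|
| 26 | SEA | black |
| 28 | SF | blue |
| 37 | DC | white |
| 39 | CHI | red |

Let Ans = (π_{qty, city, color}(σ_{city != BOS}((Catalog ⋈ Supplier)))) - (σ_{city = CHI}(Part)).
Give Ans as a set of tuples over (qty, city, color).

{(24, SEA, red), (5, SEA, red), (6, SEA, red), (8, SEA, red)}

Joining Catalog and Supplier on color yields {(red, BOS, 20, 24), (red, BOS, 20, 5), (red, BOS, 20, 6), (red, BOS, 20, 8), (red, SEA, 33, 24), (red, SEA, 33, 5), (red, SEA, 33, 6), (red, SEA, 33, 8)}.
Selection city != BOS: {(red, SEA, 33, 24), (red, SEA, 33, 5), (red, SEA, 33, 6), (red, SEA, 33, 8)}
Keep only column(s) qty, city, color: {(24, SEA, red), (5, SEA, red), (6, SEA, red), (8, SEA, red)}
Selection city = CHI: {(39, CHI, red)}
Set difference of the two operands is {(24, SEA, red), (5, SEA, red), (6, SEA, red), (8, SEA, red)}.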